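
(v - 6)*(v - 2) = v^2 - 8*v + 12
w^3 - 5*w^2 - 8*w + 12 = (w - 6)*(w - 1)*(w + 2)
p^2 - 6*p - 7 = (p - 7)*(p + 1)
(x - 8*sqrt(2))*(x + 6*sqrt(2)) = x^2 - 2*sqrt(2)*x - 96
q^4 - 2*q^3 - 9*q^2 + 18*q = q*(q - 3)*(q - 2)*(q + 3)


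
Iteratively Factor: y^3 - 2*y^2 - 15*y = (y - 5)*(y^2 + 3*y) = (y - 5)*(y + 3)*(y)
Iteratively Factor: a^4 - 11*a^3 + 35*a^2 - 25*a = (a - 5)*(a^3 - 6*a^2 + 5*a) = (a - 5)*(a - 1)*(a^2 - 5*a) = (a - 5)^2*(a - 1)*(a)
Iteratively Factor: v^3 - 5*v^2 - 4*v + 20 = (v - 5)*(v^2 - 4) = (v - 5)*(v + 2)*(v - 2)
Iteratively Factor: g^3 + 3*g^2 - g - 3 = (g + 1)*(g^2 + 2*g - 3) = (g - 1)*(g + 1)*(g + 3)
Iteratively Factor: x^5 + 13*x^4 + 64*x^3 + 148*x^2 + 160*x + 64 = (x + 2)*(x^4 + 11*x^3 + 42*x^2 + 64*x + 32) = (x + 2)^2*(x^3 + 9*x^2 + 24*x + 16) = (x + 1)*(x + 2)^2*(x^2 + 8*x + 16) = (x + 1)*(x + 2)^2*(x + 4)*(x + 4)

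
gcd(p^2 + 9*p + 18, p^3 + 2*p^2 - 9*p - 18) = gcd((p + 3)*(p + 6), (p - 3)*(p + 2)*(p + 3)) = p + 3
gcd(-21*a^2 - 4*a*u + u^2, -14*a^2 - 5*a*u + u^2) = -7*a + u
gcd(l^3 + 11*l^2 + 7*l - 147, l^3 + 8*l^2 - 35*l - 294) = l^2 + 14*l + 49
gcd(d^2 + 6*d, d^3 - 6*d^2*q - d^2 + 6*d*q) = d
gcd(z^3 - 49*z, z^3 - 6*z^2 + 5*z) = z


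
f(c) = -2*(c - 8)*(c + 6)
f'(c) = 4 - 4*c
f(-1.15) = 88.76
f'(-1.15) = 8.60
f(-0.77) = 91.73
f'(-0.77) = 7.08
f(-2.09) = 78.90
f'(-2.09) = 12.36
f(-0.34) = 94.41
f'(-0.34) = 5.36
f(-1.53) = 85.20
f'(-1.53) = 10.12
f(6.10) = 45.98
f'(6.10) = -20.40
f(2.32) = 94.52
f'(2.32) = -5.28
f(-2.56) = 72.65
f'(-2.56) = 14.24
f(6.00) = 48.00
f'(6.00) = -20.00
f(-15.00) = -414.00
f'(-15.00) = 64.00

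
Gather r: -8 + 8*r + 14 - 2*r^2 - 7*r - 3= -2*r^2 + r + 3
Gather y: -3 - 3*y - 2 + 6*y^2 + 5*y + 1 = 6*y^2 + 2*y - 4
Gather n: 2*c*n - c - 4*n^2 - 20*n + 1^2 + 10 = -c - 4*n^2 + n*(2*c - 20) + 11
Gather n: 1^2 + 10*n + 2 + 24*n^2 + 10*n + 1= 24*n^2 + 20*n + 4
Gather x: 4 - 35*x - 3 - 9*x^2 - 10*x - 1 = -9*x^2 - 45*x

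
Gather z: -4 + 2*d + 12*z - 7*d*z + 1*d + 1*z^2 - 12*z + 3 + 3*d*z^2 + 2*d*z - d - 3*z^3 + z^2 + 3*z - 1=2*d - 3*z^3 + z^2*(3*d + 2) + z*(3 - 5*d) - 2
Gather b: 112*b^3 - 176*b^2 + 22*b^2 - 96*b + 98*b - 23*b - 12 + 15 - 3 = 112*b^3 - 154*b^2 - 21*b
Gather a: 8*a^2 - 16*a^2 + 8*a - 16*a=-8*a^2 - 8*a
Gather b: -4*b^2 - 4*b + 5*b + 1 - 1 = -4*b^2 + b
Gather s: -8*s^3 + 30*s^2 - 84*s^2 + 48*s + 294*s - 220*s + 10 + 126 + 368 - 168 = -8*s^3 - 54*s^2 + 122*s + 336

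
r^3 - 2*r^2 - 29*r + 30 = (r - 6)*(r - 1)*(r + 5)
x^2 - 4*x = x*(x - 4)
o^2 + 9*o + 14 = (o + 2)*(o + 7)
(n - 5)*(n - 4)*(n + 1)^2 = n^4 - 7*n^3 + 3*n^2 + 31*n + 20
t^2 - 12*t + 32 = (t - 8)*(t - 4)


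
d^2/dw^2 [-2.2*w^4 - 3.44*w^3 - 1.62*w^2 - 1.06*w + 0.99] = -26.4*w^2 - 20.64*w - 3.24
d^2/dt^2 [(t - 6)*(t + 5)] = 2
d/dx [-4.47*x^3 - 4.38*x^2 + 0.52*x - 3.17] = -13.41*x^2 - 8.76*x + 0.52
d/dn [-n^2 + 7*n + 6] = 7 - 2*n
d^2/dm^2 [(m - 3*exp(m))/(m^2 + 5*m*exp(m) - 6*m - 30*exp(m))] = (2*(m - 3*exp(m))*(5*m*exp(m) + 2*m - 25*exp(m) - 6)^2 + (-(m - 3*exp(m))*(5*m*exp(m) - 20*exp(m) + 2) + 2*(3*exp(m) - 1)*(5*m*exp(m) + 2*m - 25*exp(m) - 6))*(m^2 + 5*m*exp(m) - 6*m - 30*exp(m)) - 3*(m^2 + 5*m*exp(m) - 6*m - 30*exp(m))^2*exp(m))/(m^2 + 5*m*exp(m) - 6*m - 30*exp(m))^3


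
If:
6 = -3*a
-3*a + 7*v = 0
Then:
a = -2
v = -6/7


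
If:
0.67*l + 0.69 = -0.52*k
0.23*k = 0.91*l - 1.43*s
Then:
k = -1.52733939104097*s - 1.00095648015304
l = 1.1853977363303*s - 0.25298900047824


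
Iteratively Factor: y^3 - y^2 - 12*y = (y - 4)*(y^2 + 3*y) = y*(y - 4)*(y + 3)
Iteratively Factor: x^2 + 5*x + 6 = (x + 2)*(x + 3)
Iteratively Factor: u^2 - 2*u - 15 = (u - 5)*(u + 3)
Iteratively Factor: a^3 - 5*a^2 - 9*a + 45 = (a + 3)*(a^2 - 8*a + 15) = (a - 3)*(a + 3)*(a - 5)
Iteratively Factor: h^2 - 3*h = (h - 3)*(h)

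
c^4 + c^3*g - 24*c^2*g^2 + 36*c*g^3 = c*(c - 3*g)*(c - 2*g)*(c + 6*g)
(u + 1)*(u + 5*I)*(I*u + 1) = I*u^3 - 4*u^2 + I*u^2 - 4*u + 5*I*u + 5*I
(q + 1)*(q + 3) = q^2 + 4*q + 3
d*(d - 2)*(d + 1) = d^3 - d^2 - 2*d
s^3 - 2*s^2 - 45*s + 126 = (s - 6)*(s - 3)*(s + 7)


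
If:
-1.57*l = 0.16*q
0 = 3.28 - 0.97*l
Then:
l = 3.38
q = -33.18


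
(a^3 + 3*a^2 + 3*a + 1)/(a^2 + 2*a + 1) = a + 1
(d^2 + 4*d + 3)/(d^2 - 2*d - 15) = (d + 1)/(d - 5)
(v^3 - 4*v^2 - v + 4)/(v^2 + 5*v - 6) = (v^2 - 3*v - 4)/(v + 6)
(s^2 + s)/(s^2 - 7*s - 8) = s/(s - 8)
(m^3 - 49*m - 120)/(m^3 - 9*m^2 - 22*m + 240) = (m + 3)/(m - 6)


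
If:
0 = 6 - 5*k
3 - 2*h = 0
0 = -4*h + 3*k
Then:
No Solution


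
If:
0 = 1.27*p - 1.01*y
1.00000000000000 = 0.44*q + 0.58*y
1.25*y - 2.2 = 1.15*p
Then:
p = 5.22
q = -6.37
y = 6.56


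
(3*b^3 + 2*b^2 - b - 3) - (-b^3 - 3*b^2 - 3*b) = 4*b^3 + 5*b^2 + 2*b - 3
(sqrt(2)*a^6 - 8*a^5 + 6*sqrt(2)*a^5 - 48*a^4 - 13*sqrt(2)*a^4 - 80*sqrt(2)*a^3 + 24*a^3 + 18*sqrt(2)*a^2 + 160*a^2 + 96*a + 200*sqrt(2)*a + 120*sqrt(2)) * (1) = sqrt(2)*a^6 - 8*a^5 + 6*sqrt(2)*a^5 - 48*a^4 - 13*sqrt(2)*a^4 - 80*sqrt(2)*a^3 + 24*a^3 + 18*sqrt(2)*a^2 + 160*a^2 + 96*a + 200*sqrt(2)*a + 120*sqrt(2)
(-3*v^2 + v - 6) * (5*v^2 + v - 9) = -15*v^4 + 2*v^3 - 2*v^2 - 15*v + 54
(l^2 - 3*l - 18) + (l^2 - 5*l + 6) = 2*l^2 - 8*l - 12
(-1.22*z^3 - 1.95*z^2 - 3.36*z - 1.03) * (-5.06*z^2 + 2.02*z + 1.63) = 6.1732*z^5 + 7.4026*z^4 + 11.074*z^3 - 4.7539*z^2 - 7.5574*z - 1.6789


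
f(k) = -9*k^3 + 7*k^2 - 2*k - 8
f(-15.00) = 31972.00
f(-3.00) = 304.00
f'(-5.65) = -943.01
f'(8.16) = -1685.57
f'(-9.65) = -2651.41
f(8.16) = -4448.27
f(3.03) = -200.16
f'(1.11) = -19.73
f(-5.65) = 1850.02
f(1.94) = -51.25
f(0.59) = -8.59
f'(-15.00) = -6287.00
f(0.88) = -10.47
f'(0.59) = -3.14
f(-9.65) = 8750.85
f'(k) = -27*k^2 + 14*k - 2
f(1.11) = -13.90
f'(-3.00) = -287.00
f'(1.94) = -76.46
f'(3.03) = -207.46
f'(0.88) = -10.59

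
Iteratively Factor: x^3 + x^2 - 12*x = (x)*(x^2 + x - 12) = x*(x - 3)*(x + 4)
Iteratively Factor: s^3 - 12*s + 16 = (s - 2)*(s^2 + 2*s - 8) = (s - 2)*(s + 4)*(s - 2)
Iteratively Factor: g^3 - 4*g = (g - 2)*(g^2 + 2*g) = (g - 2)*(g + 2)*(g)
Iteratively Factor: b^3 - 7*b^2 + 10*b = (b - 2)*(b^2 - 5*b) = b*(b - 2)*(b - 5)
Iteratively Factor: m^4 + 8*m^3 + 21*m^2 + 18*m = (m)*(m^3 + 8*m^2 + 21*m + 18) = m*(m + 2)*(m^2 + 6*m + 9) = m*(m + 2)*(m + 3)*(m + 3)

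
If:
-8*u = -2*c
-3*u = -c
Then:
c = 0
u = 0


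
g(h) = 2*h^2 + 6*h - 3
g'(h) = 4*h + 6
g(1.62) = 11.97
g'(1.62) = 12.48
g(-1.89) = -7.20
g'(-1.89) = -1.56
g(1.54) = 10.98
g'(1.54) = 12.16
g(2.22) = 20.18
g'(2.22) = 14.88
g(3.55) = 43.50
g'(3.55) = 20.20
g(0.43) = -0.05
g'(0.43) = 7.72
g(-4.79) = 14.15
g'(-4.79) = -13.16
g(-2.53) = -5.38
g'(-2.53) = -4.12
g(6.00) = 105.00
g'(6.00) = 30.00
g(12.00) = 357.00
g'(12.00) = 54.00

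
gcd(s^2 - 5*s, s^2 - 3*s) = s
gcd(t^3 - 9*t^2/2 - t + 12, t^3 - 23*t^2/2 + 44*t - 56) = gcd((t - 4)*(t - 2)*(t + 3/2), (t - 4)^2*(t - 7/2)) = t - 4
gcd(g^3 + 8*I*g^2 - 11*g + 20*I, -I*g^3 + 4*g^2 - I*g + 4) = g^2 + 3*I*g + 4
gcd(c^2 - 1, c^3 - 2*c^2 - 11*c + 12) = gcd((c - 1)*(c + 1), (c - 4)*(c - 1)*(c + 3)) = c - 1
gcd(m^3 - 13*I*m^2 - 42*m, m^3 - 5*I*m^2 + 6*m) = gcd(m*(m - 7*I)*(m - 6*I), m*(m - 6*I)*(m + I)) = m^2 - 6*I*m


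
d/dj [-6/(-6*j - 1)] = -36/(6*j + 1)^2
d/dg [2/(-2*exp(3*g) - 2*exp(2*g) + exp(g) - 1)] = (12*exp(2*g) + 8*exp(g) - 2)*exp(g)/(2*exp(3*g) + 2*exp(2*g) - exp(g) + 1)^2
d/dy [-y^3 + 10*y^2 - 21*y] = -3*y^2 + 20*y - 21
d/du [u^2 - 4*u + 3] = 2*u - 4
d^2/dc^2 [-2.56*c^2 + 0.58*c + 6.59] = -5.12000000000000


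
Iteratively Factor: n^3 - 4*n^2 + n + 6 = (n - 3)*(n^2 - n - 2) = (n - 3)*(n + 1)*(n - 2)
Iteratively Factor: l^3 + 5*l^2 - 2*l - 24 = (l - 2)*(l^2 + 7*l + 12) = (l - 2)*(l + 4)*(l + 3)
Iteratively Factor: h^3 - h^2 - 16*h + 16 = (h + 4)*(h^2 - 5*h + 4) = (h - 4)*(h + 4)*(h - 1)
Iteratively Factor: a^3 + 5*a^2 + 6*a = (a + 3)*(a^2 + 2*a) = a*(a + 3)*(a + 2)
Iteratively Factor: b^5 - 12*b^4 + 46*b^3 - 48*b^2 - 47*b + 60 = (b - 1)*(b^4 - 11*b^3 + 35*b^2 - 13*b - 60) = (b - 5)*(b - 1)*(b^3 - 6*b^2 + 5*b + 12) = (b - 5)*(b - 3)*(b - 1)*(b^2 - 3*b - 4) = (b - 5)*(b - 4)*(b - 3)*(b - 1)*(b + 1)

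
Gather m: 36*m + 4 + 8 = 36*m + 12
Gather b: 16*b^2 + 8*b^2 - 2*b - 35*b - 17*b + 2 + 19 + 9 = 24*b^2 - 54*b + 30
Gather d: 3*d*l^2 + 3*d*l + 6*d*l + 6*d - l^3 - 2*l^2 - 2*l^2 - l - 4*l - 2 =d*(3*l^2 + 9*l + 6) - l^3 - 4*l^2 - 5*l - 2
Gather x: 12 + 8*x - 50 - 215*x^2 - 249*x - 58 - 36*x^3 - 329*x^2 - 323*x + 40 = -36*x^3 - 544*x^2 - 564*x - 56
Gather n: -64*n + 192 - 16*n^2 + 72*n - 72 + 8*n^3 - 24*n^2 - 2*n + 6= 8*n^3 - 40*n^2 + 6*n + 126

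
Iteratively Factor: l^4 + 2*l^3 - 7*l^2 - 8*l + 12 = (l - 1)*(l^3 + 3*l^2 - 4*l - 12) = (l - 1)*(l + 3)*(l^2 - 4) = (l - 1)*(l + 2)*(l + 3)*(l - 2)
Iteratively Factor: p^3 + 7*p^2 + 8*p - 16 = (p + 4)*(p^2 + 3*p - 4) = (p + 4)^2*(p - 1)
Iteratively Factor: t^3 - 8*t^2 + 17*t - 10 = (t - 1)*(t^2 - 7*t + 10) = (t - 2)*(t - 1)*(t - 5)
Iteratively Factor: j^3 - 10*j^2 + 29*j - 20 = (j - 1)*(j^2 - 9*j + 20) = (j - 5)*(j - 1)*(j - 4)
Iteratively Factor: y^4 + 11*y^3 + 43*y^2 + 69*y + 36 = (y + 1)*(y^3 + 10*y^2 + 33*y + 36) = (y + 1)*(y + 4)*(y^2 + 6*y + 9) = (y + 1)*(y + 3)*(y + 4)*(y + 3)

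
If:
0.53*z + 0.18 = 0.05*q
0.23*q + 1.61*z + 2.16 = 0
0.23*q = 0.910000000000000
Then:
No Solution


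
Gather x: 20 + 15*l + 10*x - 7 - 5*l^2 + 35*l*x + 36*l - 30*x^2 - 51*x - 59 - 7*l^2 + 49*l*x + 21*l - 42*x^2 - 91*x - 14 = -12*l^2 + 72*l - 72*x^2 + x*(84*l - 132) - 60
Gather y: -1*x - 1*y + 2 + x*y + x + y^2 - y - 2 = y^2 + y*(x - 2)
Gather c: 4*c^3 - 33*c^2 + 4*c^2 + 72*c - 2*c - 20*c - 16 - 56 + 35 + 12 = 4*c^3 - 29*c^2 + 50*c - 25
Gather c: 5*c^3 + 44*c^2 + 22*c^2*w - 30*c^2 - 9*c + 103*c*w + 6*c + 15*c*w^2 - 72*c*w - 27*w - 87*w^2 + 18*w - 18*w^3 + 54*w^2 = 5*c^3 + c^2*(22*w + 14) + c*(15*w^2 + 31*w - 3) - 18*w^3 - 33*w^2 - 9*w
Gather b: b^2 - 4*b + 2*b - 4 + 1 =b^2 - 2*b - 3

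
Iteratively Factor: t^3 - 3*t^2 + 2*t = (t - 1)*(t^2 - 2*t) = (t - 2)*(t - 1)*(t)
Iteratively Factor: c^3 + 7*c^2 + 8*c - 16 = (c - 1)*(c^2 + 8*c + 16) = (c - 1)*(c + 4)*(c + 4)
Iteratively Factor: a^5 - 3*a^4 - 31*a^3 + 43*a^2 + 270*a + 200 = (a + 4)*(a^4 - 7*a^3 - 3*a^2 + 55*a + 50) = (a + 1)*(a + 4)*(a^3 - 8*a^2 + 5*a + 50) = (a - 5)*(a + 1)*(a + 4)*(a^2 - 3*a - 10) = (a - 5)*(a + 1)*(a + 2)*(a + 4)*(a - 5)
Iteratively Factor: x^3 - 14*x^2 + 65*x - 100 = (x - 5)*(x^2 - 9*x + 20) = (x - 5)*(x - 4)*(x - 5)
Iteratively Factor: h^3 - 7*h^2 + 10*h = (h - 5)*(h^2 - 2*h) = h*(h - 5)*(h - 2)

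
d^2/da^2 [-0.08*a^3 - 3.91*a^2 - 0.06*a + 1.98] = -0.48*a - 7.82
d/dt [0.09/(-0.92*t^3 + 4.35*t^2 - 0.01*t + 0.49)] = (0.2484*t^2 - 0.783*t + 0.0009)/(0.92*t^3 - 4.35*t^2 + 0.01*t - 0.49)^2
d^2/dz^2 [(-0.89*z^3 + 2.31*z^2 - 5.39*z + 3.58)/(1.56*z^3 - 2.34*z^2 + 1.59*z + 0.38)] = (7.105427357601e-15*z^7 + 4.74552*z^6 - 65.4572879999999*z^5 + 194.554152*z^4 - 249.447942*z^3 + 218.335068*z^2 - 122.179656*z + 31.648272)/(3.796416*z^9 - 17.083872*z^8 + 37.23408*z^7 - 44.863416*z^6 + 29.627208*z^5 - 5.849766*z^4 - 3.787497*z^3 + 1.868346*z^2 + 0.688788*z + 0.054872)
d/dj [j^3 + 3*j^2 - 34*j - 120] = 3*j^2 + 6*j - 34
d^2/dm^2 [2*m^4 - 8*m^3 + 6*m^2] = 24*m^2 - 48*m + 12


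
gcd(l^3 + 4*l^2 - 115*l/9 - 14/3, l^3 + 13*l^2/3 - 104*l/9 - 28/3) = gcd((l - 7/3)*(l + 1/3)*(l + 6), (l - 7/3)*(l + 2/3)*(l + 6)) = l^2 + 11*l/3 - 14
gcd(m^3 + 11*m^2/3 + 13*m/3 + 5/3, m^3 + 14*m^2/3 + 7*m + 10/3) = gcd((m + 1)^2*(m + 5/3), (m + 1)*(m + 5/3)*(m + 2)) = m^2 + 8*m/3 + 5/3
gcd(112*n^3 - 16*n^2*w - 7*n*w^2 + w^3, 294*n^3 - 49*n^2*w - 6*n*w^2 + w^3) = -7*n + w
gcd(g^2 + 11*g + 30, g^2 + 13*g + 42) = g + 6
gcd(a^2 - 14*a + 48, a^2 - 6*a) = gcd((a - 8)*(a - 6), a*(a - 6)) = a - 6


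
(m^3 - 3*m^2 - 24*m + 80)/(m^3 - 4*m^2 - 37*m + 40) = (m^2 - 8*m + 16)/(m^2 - 9*m + 8)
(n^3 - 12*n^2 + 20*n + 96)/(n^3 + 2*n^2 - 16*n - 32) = (n^2 - 14*n + 48)/(n^2 - 16)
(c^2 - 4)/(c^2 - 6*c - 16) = (c - 2)/(c - 8)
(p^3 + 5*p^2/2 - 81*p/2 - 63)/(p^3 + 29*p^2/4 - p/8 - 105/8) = 4*(p - 6)/(4*p - 5)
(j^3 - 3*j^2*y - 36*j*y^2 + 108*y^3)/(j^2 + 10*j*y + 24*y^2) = (j^2 - 9*j*y + 18*y^2)/(j + 4*y)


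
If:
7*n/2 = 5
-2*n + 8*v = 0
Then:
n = 10/7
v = 5/14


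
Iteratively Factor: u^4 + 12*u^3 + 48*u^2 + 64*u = (u + 4)*(u^3 + 8*u^2 + 16*u) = (u + 4)^2*(u^2 + 4*u) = (u + 4)^3*(u)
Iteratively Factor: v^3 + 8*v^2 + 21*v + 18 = (v + 2)*(v^2 + 6*v + 9) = (v + 2)*(v + 3)*(v + 3)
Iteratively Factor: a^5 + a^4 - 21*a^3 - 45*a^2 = (a)*(a^4 + a^3 - 21*a^2 - 45*a) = a*(a - 5)*(a^3 + 6*a^2 + 9*a) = a*(a - 5)*(a + 3)*(a^2 + 3*a) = a^2*(a - 5)*(a + 3)*(a + 3)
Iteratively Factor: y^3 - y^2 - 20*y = (y + 4)*(y^2 - 5*y) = y*(y + 4)*(y - 5)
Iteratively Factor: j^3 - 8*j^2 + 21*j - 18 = (j - 3)*(j^2 - 5*j + 6) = (j - 3)^2*(j - 2)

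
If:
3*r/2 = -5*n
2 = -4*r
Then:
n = 3/20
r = -1/2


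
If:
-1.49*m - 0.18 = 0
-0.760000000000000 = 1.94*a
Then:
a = -0.39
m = -0.12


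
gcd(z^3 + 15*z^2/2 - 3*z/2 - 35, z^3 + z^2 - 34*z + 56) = z^2 + 5*z - 14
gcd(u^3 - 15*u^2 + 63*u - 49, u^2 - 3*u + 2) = u - 1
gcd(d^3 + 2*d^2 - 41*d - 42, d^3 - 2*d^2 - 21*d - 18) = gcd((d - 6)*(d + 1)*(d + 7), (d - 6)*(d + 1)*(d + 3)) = d^2 - 5*d - 6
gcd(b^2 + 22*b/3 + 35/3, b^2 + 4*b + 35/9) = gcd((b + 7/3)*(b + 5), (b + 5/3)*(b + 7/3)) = b + 7/3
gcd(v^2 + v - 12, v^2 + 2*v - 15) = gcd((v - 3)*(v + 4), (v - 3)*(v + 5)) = v - 3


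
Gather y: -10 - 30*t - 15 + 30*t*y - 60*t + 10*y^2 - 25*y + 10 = -90*t + 10*y^2 + y*(30*t - 25) - 15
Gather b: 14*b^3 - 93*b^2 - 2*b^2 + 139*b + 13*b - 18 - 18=14*b^3 - 95*b^2 + 152*b - 36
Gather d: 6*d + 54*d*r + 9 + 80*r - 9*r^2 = d*(54*r + 6) - 9*r^2 + 80*r + 9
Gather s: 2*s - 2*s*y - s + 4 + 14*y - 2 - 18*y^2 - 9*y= s*(1 - 2*y) - 18*y^2 + 5*y + 2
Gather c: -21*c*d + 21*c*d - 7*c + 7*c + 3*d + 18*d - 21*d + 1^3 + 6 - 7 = 0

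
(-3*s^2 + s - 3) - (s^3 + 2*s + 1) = -s^3 - 3*s^2 - s - 4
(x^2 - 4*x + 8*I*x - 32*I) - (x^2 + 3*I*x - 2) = -4*x + 5*I*x + 2 - 32*I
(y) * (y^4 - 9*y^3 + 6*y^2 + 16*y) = y^5 - 9*y^4 + 6*y^3 + 16*y^2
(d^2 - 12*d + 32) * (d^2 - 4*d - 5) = d^4 - 16*d^3 + 75*d^2 - 68*d - 160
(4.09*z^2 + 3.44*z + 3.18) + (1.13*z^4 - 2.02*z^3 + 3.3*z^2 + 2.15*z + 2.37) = 1.13*z^4 - 2.02*z^3 + 7.39*z^2 + 5.59*z + 5.55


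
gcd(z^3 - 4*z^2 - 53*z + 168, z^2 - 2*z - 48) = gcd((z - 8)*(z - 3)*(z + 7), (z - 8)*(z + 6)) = z - 8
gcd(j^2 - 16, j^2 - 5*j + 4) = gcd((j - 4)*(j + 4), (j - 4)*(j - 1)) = j - 4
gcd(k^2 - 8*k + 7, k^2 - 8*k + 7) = k^2 - 8*k + 7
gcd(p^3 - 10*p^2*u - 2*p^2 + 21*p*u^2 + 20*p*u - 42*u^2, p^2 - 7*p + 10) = p - 2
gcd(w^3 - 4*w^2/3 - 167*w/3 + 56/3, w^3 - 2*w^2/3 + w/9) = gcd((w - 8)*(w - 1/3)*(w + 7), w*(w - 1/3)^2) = w - 1/3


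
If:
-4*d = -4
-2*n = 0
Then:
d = 1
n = 0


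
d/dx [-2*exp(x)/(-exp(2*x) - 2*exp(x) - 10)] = 2*(10 - exp(2*x))*exp(x)/(exp(4*x) + 4*exp(3*x) + 24*exp(2*x) + 40*exp(x) + 100)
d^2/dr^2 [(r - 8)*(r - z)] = 2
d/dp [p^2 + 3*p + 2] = 2*p + 3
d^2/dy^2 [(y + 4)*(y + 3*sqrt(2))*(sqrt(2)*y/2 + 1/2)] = 3*sqrt(2)*y + 4*sqrt(2) + 7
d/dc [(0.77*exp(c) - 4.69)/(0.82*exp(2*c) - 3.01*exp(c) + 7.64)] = (-0.6314*exp(2*c) + 7.6916*exp(c) - 8.2341)*exp(c)/(0.6724*exp(4*c) - 4.9364*exp(3*c) + 21.5897*exp(2*c) - 45.9928*exp(c) + 58.3696)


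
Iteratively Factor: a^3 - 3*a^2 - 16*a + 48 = (a + 4)*(a^2 - 7*a + 12) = (a - 4)*(a + 4)*(a - 3)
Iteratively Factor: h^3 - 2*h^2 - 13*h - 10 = (h + 2)*(h^2 - 4*h - 5) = (h + 1)*(h + 2)*(h - 5)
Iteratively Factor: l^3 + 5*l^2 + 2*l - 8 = (l + 4)*(l^2 + l - 2) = (l + 2)*(l + 4)*(l - 1)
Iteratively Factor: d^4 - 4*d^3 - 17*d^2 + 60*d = (d + 4)*(d^3 - 8*d^2 + 15*d) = (d - 5)*(d + 4)*(d^2 - 3*d) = (d - 5)*(d - 3)*(d + 4)*(d)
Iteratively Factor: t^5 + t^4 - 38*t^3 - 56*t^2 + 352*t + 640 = (t - 5)*(t^4 + 6*t^3 - 8*t^2 - 96*t - 128) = (t - 5)*(t + 4)*(t^3 + 2*t^2 - 16*t - 32) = (t - 5)*(t - 4)*(t + 4)*(t^2 + 6*t + 8) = (t - 5)*(t - 4)*(t + 4)^2*(t + 2)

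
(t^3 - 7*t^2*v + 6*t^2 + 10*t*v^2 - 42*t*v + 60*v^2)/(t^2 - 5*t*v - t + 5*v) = (t^2 - 2*t*v + 6*t - 12*v)/(t - 1)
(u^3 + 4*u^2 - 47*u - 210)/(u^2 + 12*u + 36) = (u^2 - 2*u - 35)/(u + 6)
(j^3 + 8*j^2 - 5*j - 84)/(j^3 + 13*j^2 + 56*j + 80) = (j^2 + 4*j - 21)/(j^2 + 9*j + 20)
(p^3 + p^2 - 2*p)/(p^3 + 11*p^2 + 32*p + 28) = p*(p - 1)/(p^2 + 9*p + 14)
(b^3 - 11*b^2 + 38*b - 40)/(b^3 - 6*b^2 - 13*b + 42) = (b^2 - 9*b + 20)/(b^2 - 4*b - 21)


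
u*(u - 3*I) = u^2 - 3*I*u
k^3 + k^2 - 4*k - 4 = (k - 2)*(k + 1)*(k + 2)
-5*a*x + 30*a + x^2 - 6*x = (-5*a + x)*(x - 6)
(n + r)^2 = n^2 + 2*n*r + r^2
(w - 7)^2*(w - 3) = w^3 - 17*w^2 + 91*w - 147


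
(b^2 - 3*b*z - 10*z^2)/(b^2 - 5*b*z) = (b + 2*z)/b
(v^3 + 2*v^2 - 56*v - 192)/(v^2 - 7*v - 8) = (v^2 + 10*v + 24)/(v + 1)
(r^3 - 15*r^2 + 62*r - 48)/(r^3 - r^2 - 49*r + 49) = (r^2 - 14*r + 48)/(r^2 - 49)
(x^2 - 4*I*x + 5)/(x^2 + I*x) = (x - 5*I)/x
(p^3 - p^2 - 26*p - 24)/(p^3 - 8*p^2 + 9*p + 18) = (p + 4)/(p - 3)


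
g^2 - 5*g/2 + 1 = (g - 2)*(g - 1/2)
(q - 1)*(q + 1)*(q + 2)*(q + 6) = q^4 + 8*q^3 + 11*q^2 - 8*q - 12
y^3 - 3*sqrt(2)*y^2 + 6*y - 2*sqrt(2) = (y - sqrt(2))^3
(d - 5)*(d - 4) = d^2 - 9*d + 20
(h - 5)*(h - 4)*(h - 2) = h^3 - 11*h^2 + 38*h - 40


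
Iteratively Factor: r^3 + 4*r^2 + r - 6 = (r + 3)*(r^2 + r - 2) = (r + 2)*(r + 3)*(r - 1)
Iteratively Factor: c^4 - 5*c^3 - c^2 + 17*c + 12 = (c + 1)*(c^3 - 6*c^2 + 5*c + 12) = (c + 1)^2*(c^2 - 7*c + 12) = (c - 3)*(c + 1)^2*(c - 4)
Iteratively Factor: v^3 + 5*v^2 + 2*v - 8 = (v + 4)*(v^2 + v - 2) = (v + 2)*(v + 4)*(v - 1)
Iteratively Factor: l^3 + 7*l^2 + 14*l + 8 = (l + 4)*(l^2 + 3*l + 2) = (l + 1)*(l + 4)*(l + 2)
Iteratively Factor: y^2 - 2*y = (y)*(y - 2)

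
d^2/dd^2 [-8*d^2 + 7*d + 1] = -16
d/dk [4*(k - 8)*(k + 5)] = 8*k - 12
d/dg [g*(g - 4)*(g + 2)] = 3*g^2 - 4*g - 8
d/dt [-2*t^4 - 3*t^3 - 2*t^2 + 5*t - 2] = -8*t^3 - 9*t^2 - 4*t + 5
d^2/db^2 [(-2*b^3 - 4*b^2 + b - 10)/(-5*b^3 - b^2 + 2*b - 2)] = 2*(90*b^6 - 15*b^5 + 1485*b^4 + 121*b^3 - 258*b^2 - 330*b + 32)/(125*b^9 + 75*b^8 - 135*b^7 + 91*b^6 + 114*b^5 - 102*b^4 + 28*b^3 + 36*b^2 - 24*b + 8)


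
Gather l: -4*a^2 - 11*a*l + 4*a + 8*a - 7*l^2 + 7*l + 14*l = -4*a^2 + 12*a - 7*l^2 + l*(21 - 11*a)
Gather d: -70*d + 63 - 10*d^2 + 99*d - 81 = -10*d^2 + 29*d - 18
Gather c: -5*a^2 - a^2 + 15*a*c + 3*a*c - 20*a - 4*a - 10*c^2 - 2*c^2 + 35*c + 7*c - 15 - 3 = -6*a^2 - 24*a - 12*c^2 + c*(18*a + 42) - 18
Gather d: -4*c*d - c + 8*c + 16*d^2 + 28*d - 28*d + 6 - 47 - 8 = -4*c*d + 7*c + 16*d^2 - 49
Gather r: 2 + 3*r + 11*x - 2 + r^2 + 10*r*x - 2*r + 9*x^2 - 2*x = r^2 + r*(10*x + 1) + 9*x^2 + 9*x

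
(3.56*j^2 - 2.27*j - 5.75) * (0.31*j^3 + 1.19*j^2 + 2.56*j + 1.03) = 1.1036*j^5 + 3.5327*j^4 + 4.6298*j^3 - 8.9869*j^2 - 17.0581*j - 5.9225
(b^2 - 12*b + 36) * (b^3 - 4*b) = b^5 - 12*b^4 + 32*b^3 + 48*b^2 - 144*b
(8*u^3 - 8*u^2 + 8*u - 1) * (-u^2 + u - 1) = -8*u^5 + 16*u^4 - 24*u^3 + 17*u^2 - 9*u + 1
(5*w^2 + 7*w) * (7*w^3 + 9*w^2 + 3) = 35*w^5 + 94*w^4 + 63*w^3 + 15*w^2 + 21*w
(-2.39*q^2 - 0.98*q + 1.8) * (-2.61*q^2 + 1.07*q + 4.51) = 6.2379*q^4 + 0.000499999999999723*q^3 - 16.5255*q^2 - 2.4938*q + 8.118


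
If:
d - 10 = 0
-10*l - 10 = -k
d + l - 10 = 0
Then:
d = 10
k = 10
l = 0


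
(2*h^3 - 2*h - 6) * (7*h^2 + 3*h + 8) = 14*h^5 + 6*h^4 + 2*h^3 - 48*h^2 - 34*h - 48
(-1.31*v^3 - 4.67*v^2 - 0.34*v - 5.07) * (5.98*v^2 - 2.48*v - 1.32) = -7.8338*v^5 - 24.6778*v^4 + 11.2776*v^3 - 23.311*v^2 + 13.0224*v + 6.6924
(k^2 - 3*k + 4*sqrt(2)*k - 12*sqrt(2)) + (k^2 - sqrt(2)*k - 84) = 2*k^2 - 3*k + 3*sqrt(2)*k - 84 - 12*sqrt(2)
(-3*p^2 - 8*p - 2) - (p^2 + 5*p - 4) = -4*p^2 - 13*p + 2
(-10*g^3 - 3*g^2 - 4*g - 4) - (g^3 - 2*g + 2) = -11*g^3 - 3*g^2 - 2*g - 6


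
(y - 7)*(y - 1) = y^2 - 8*y + 7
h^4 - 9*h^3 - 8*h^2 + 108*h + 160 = (h - 8)*(h - 5)*(h + 2)^2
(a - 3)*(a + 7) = a^2 + 4*a - 21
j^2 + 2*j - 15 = (j - 3)*(j + 5)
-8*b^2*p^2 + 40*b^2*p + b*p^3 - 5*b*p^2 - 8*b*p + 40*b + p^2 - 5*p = (-8*b + p)*(p - 5)*(b*p + 1)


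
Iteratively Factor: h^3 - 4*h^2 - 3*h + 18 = (h - 3)*(h^2 - h - 6) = (h - 3)*(h + 2)*(h - 3)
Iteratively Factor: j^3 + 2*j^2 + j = (j + 1)*(j^2 + j) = j*(j + 1)*(j + 1)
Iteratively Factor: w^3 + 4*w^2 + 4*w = (w + 2)*(w^2 + 2*w) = (w + 2)^2*(w)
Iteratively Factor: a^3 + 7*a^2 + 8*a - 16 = (a + 4)*(a^2 + 3*a - 4) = (a + 4)^2*(a - 1)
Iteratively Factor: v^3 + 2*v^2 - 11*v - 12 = (v - 3)*(v^2 + 5*v + 4) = (v - 3)*(v + 1)*(v + 4)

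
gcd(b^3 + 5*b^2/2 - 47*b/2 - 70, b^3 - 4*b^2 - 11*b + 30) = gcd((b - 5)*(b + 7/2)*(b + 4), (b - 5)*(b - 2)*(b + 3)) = b - 5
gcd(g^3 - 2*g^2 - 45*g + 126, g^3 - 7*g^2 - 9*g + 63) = g - 3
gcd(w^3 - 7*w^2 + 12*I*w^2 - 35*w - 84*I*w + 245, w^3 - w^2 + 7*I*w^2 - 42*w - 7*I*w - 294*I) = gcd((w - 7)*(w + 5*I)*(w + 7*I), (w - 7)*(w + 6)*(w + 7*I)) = w^2 + w*(-7 + 7*I) - 49*I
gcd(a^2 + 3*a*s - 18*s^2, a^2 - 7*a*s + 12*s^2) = -a + 3*s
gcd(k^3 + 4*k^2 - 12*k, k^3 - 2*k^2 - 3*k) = k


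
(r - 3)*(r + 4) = r^2 + r - 12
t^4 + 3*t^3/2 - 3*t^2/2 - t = t*(t - 1)*(t + 1/2)*(t + 2)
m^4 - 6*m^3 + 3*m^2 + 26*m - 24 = (m - 4)*(m - 3)*(m - 1)*(m + 2)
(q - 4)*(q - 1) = q^2 - 5*q + 4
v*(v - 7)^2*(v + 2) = v^4 - 12*v^3 + 21*v^2 + 98*v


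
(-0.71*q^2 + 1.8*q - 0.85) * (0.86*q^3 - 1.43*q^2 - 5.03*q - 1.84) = -0.6106*q^5 + 2.5633*q^4 + 0.2663*q^3 - 6.5321*q^2 + 0.9635*q + 1.564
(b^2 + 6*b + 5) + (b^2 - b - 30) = 2*b^2 + 5*b - 25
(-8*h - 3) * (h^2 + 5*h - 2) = -8*h^3 - 43*h^2 + h + 6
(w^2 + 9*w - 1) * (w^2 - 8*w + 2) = w^4 + w^3 - 71*w^2 + 26*w - 2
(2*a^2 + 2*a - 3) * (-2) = -4*a^2 - 4*a + 6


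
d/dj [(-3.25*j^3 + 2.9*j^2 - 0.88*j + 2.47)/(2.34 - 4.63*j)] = (30.095*j^3 - 36.242*j^2 + 13.572*j + 9.3769)/(21.4369*j^2 - 21.6684*j + 5.4756)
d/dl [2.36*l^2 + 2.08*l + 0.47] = 4.72*l + 2.08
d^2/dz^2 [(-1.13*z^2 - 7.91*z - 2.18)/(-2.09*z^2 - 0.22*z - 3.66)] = (68.064194*z^3 + 5.27181599999999*z^2 - 357.02634*z - 15.604568)/(9.129329*z^6 + 2.882946*z^5 + 48.265206*z^4 + 10.107856*z^3 + 84.521844*z^2 + 8.841096*z + 49.027896)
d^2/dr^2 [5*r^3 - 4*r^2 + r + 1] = 30*r - 8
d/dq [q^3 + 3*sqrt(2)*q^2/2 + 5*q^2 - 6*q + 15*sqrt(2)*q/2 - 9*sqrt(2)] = 3*q^2 + 3*sqrt(2)*q + 10*q - 6 + 15*sqrt(2)/2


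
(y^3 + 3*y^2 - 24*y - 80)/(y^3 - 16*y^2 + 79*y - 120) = (y^2 + 8*y + 16)/(y^2 - 11*y + 24)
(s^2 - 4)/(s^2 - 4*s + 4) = (s + 2)/(s - 2)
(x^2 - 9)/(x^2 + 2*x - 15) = (x + 3)/(x + 5)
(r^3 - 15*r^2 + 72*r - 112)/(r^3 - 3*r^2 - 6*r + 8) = (r^2 - 11*r + 28)/(r^2 + r - 2)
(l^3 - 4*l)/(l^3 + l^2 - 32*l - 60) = l*(l - 2)/(l^2 - l - 30)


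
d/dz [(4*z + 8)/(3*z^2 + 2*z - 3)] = 4*(3*z^2 + 2*z - 2*(z + 2)*(3*z + 1) - 3)/(3*z^2 + 2*z - 3)^2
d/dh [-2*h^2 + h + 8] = 1 - 4*h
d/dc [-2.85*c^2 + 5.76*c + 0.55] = 5.76 - 5.7*c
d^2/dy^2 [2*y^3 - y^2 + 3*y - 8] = 12*y - 2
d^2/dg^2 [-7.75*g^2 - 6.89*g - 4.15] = -15.5000000000000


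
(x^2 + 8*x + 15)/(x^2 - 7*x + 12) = (x^2 + 8*x + 15)/(x^2 - 7*x + 12)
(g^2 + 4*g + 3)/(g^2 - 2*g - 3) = (g + 3)/(g - 3)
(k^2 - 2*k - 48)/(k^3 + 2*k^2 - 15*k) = (k^2 - 2*k - 48)/(k*(k^2 + 2*k - 15))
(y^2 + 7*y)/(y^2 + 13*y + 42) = y/(y + 6)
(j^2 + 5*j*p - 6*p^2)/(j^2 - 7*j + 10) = (j^2 + 5*j*p - 6*p^2)/(j^2 - 7*j + 10)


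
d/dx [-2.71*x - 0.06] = -2.71000000000000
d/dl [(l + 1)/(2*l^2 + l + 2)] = (2*l^2 + l - (l + 1)*(4*l + 1) + 2)/(2*l^2 + l + 2)^2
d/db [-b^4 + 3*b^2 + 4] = -4*b^3 + 6*b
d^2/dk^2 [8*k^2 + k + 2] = 16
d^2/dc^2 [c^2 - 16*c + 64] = 2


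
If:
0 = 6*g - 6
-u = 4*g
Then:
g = 1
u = -4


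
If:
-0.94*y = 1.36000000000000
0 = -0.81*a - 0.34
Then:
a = -0.42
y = -1.45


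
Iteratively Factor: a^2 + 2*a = (a)*(a + 2)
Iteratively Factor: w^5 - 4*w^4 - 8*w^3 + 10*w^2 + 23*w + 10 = (w + 1)*(w^4 - 5*w^3 - 3*w^2 + 13*w + 10) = (w - 2)*(w + 1)*(w^3 - 3*w^2 - 9*w - 5) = (w - 2)*(w + 1)^2*(w^2 - 4*w - 5) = (w - 5)*(w - 2)*(w + 1)^2*(w + 1)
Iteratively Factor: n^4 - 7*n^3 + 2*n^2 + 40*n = (n - 5)*(n^3 - 2*n^2 - 8*n) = (n - 5)*(n + 2)*(n^2 - 4*n) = n*(n - 5)*(n + 2)*(n - 4)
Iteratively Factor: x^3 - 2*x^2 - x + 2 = (x - 2)*(x^2 - 1) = (x - 2)*(x - 1)*(x + 1)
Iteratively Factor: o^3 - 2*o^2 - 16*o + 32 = (o - 2)*(o^2 - 16) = (o - 2)*(o + 4)*(o - 4)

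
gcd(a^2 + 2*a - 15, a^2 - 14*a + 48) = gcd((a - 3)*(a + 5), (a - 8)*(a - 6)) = 1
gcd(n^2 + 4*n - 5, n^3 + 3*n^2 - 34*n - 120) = n + 5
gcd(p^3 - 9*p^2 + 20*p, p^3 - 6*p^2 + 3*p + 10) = p - 5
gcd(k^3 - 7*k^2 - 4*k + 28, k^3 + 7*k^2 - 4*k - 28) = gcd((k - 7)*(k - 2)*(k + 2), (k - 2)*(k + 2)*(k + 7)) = k^2 - 4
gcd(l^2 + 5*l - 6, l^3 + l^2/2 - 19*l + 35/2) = l - 1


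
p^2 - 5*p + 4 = (p - 4)*(p - 1)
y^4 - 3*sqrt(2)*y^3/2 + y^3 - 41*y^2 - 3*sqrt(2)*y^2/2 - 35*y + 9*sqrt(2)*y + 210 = (y - 2)*(y + 3)*(y - 5*sqrt(2))*(y + 7*sqrt(2)/2)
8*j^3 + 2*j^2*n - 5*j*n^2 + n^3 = (-4*j + n)*(-2*j + n)*(j + n)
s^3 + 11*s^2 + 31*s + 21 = (s + 1)*(s + 3)*(s + 7)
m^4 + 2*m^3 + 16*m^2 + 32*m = m*(m + 2)*(m - 4*I)*(m + 4*I)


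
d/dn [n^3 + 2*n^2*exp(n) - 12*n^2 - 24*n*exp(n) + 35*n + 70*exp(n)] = 2*n^2*exp(n) + 3*n^2 - 20*n*exp(n) - 24*n + 46*exp(n) + 35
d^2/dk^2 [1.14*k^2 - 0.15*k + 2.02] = 2.28000000000000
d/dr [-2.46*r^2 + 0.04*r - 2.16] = 0.04 - 4.92*r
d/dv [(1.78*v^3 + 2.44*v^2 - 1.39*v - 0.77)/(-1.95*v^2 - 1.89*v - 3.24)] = (-3.471*v^4 - 6.7284*v^3 - 24.6237*v^2 - 18.8142*v + 3.0483)/(3.8025*v^4 + 7.371*v^3 + 16.2081*v^2 + 12.2472*v + 10.4976)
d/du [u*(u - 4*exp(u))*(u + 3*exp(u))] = -u^2*exp(u) + 3*u^2 - 24*u*exp(2*u) - 2*u*exp(u) - 12*exp(2*u)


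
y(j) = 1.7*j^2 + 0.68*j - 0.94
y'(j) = 3.4*j + 0.68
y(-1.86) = 3.68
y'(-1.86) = -5.64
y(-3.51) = 17.62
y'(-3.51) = -11.25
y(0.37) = -0.46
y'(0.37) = 1.94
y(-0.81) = -0.38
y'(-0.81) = -2.07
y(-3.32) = 15.54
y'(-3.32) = -10.61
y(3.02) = 16.62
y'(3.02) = 10.95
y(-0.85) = -0.29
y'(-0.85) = -2.21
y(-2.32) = 6.63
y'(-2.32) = -7.21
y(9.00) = 142.88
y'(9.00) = 31.28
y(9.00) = 142.88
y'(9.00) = 31.28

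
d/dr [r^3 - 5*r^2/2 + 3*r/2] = 3*r^2 - 5*r + 3/2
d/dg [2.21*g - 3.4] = 2.21000000000000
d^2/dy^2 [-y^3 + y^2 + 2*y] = 2 - 6*y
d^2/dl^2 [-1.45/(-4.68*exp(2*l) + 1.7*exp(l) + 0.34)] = ((2.465 - 27.144*exp(l))*(-4.68*exp(2*l) + 1.7*exp(l) + 0.34) - 1.45*(9.36*exp(l) - 1.7)*(18.72*exp(l) - 3.4)*exp(l))*exp(l)/(-4.68*exp(2*l) + 1.7*exp(l) + 0.34)^3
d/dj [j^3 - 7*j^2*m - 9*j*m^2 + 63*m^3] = 3*j^2 - 14*j*m - 9*m^2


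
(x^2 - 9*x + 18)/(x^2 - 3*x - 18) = (x - 3)/(x + 3)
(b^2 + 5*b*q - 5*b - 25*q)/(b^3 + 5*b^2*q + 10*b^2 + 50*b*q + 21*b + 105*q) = (b - 5)/(b^2 + 10*b + 21)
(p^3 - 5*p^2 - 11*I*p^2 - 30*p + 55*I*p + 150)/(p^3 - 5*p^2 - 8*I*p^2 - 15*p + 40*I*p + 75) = (p - 6*I)/(p - 3*I)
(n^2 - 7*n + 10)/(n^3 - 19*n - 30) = (n - 2)/(n^2 + 5*n + 6)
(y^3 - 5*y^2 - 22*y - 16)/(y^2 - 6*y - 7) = (y^2 - 6*y - 16)/(y - 7)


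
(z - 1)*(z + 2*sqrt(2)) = z^2 - z + 2*sqrt(2)*z - 2*sqrt(2)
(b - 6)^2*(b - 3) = b^3 - 15*b^2 + 72*b - 108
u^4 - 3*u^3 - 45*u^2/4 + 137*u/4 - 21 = (u - 4)*(u - 3/2)*(u - 1)*(u + 7/2)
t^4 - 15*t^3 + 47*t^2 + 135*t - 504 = (t - 8)*(t - 7)*(t - 3)*(t + 3)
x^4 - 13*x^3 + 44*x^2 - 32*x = x*(x - 8)*(x - 4)*(x - 1)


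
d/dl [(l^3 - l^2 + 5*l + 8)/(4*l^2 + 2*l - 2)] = (l^4 + l^3 - 7*l^2 - 15*l - 13/2)/(4*l^4 + 4*l^3 - 3*l^2 - 2*l + 1)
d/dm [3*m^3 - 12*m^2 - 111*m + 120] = 9*m^2 - 24*m - 111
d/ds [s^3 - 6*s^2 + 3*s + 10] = 3*s^2 - 12*s + 3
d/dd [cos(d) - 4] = -sin(d)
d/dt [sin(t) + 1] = cos(t)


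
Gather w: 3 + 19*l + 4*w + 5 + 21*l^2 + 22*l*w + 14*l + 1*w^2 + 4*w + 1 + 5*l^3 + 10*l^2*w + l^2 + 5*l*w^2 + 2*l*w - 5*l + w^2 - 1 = 5*l^3 + 22*l^2 + 28*l + w^2*(5*l + 2) + w*(10*l^2 + 24*l + 8) + 8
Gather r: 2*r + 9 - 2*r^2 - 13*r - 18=-2*r^2 - 11*r - 9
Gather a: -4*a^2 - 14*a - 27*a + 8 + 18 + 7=-4*a^2 - 41*a + 33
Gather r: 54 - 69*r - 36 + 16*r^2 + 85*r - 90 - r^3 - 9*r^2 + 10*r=-r^3 + 7*r^2 + 26*r - 72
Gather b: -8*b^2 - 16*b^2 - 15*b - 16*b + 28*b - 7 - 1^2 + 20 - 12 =-24*b^2 - 3*b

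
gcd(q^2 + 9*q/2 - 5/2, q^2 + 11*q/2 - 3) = q - 1/2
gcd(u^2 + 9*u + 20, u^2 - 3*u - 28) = u + 4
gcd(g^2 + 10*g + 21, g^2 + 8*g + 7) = g + 7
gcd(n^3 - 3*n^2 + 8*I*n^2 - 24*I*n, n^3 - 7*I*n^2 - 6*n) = n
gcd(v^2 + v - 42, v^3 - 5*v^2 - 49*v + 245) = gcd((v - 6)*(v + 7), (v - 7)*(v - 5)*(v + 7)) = v + 7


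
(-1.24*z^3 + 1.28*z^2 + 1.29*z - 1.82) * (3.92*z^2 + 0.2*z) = -4.8608*z^5 + 4.7696*z^4 + 5.3128*z^3 - 6.8764*z^2 - 0.364*z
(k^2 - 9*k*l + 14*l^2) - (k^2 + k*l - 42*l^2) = -10*k*l + 56*l^2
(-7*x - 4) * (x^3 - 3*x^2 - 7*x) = -7*x^4 + 17*x^3 + 61*x^2 + 28*x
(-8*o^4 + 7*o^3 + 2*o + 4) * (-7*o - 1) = 56*o^5 - 41*o^4 - 7*o^3 - 14*o^2 - 30*o - 4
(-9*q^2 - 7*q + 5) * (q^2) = -9*q^4 - 7*q^3 + 5*q^2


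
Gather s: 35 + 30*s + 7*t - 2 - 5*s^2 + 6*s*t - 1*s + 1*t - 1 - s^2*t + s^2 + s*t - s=s^2*(-t - 4) + s*(7*t + 28) + 8*t + 32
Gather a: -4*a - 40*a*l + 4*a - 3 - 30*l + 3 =-40*a*l - 30*l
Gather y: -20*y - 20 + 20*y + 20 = 0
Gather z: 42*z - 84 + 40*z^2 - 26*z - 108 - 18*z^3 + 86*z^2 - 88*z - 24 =-18*z^3 + 126*z^2 - 72*z - 216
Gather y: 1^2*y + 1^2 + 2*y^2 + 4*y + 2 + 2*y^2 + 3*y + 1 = 4*y^2 + 8*y + 4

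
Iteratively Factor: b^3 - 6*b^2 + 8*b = (b - 2)*(b^2 - 4*b) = b*(b - 2)*(b - 4)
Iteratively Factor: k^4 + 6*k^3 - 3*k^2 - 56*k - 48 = (k + 1)*(k^3 + 5*k^2 - 8*k - 48) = (k + 1)*(k + 4)*(k^2 + k - 12) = (k - 3)*(k + 1)*(k + 4)*(k + 4)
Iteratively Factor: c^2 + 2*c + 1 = (c + 1)*(c + 1)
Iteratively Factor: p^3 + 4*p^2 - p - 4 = (p + 1)*(p^2 + 3*p - 4) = (p - 1)*(p + 1)*(p + 4)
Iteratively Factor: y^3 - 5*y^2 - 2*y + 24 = (y + 2)*(y^2 - 7*y + 12) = (y - 4)*(y + 2)*(y - 3)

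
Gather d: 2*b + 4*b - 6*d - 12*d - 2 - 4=6*b - 18*d - 6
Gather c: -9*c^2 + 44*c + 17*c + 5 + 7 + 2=-9*c^2 + 61*c + 14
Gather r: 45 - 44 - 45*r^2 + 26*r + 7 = -45*r^2 + 26*r + 8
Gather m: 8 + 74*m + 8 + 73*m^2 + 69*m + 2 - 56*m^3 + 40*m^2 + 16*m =-56*m^3 + 113*m^2 + 159*m + 18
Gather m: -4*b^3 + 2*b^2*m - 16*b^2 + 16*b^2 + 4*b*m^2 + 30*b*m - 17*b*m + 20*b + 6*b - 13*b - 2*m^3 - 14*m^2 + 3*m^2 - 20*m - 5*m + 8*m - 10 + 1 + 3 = -4*b^3 + 13*b - 2*m^3 + m^2*(4*b - 11) + m*(2*b^2 + 13*b - 17) - 6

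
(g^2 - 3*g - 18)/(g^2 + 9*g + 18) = (g - 6)/(g + 6)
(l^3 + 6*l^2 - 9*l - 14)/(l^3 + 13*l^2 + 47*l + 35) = (l - 2)/(l + 5)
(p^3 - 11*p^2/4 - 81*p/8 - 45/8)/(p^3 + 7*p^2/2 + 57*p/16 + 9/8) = 2*(2*p^2 - 7*p - 15)/(4*p^2 + 11*p + 6)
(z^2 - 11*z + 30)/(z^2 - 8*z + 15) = (z - 6)/(z - 3)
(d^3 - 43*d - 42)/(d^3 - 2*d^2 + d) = (d^3 - 43*d - 42)/(d*(d^2 - 2*d + 1))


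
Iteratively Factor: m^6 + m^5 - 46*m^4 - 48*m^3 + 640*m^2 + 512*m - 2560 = (m - 2)*(m^5 + 3*m^4 - 40*m^3 - 128*m^2 + 384*m + 1280) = (m - 2)*(m + 4)*(m^4 - m^3 - 36*m^2 + 16*m + 320) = (m - 4)*(m - 2)*(m + 4)*(m^3 + 3*m^2 - 24*m - 80) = (m - 5)*(m - 4)*(m - 2)*(m + 4)*(m^2 + 8*m + 16) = (m - 5)*(m - 4)*(m - 2)*(m + 4)^2*(m + 4)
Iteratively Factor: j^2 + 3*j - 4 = (j + 4)*(j - 1)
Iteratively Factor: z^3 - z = (z + 1)*(z^2 - z) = z*(z + 1)*(z - 1)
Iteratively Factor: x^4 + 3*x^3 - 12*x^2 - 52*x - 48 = (x + 3)*(x^3 - 12*x - 16) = (x - 4)*(x + 3)*(x^2 + 4*x + 4) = (x - 4)*(x + 2)*(x + 3)*(x + 2)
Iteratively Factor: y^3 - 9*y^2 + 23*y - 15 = (y - 5)*(y^2 - 4*y + 3) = (y - 5)*(y - 1)*(y - 3)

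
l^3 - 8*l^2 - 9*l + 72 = (l - 8)*(l - 3)*(l + 3)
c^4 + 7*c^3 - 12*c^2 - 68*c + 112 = (c - 2)^2*(c + 4)*(c + 7)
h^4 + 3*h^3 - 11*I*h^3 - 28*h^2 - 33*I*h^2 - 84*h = h*(h + 3)*(h - 7*I)*(h - 4*I)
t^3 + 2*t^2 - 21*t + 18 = (t - 3)*(t - 1)*(t + 6)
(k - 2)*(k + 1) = k^2 - k - 2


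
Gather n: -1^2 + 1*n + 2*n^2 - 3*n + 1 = 2*n^2 - 2*n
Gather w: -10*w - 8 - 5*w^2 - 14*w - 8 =-5*w^2 - 24*w - 16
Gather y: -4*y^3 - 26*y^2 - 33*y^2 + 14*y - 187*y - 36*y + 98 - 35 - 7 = -4*y^3 - 59*y^2 - 209*y + 56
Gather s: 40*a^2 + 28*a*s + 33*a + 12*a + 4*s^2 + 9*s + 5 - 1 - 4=40*a^2 + 45*a + 4*s^2 + s*(28*a + 9)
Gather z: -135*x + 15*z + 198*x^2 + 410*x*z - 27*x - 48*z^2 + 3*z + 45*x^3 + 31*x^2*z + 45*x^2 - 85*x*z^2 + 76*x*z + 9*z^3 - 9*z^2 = 45*x^3 + 243*x^2 - 162*x + 9*z^3 + z^2*(-85*x - 57) + z*(31*x^2 + 486*x + 18)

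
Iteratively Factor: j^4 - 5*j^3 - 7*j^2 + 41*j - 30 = (j - 1)*(j^3 - 4*j^2 - 11*j + 30) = (j - 2)*(j - 1)*(j^2 - 2*j - 15) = (j - 5)*(j - 2)*(j - 1)*(j + 3)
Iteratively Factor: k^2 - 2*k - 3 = (k + 1)*(k - 3)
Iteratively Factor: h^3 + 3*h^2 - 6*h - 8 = (h + 1)*(h^2 + 2*h - 8) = (h - 2)*(h + 1)*(h + 4)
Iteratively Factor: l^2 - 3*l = (l)*(l - 3)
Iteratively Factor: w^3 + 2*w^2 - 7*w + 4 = (w - 1)*(w^2 + 3*w - 4) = (w - 1)*(w + 4)*(w - 1)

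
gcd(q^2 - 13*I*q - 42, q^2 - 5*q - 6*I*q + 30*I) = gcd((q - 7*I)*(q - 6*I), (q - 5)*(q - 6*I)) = q - 6*I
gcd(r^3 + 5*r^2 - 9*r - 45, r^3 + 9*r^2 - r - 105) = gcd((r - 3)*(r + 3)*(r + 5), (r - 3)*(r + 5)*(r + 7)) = r^2 + 2*r - 15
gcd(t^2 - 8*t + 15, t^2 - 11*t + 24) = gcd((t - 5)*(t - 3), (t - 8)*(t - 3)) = t - 3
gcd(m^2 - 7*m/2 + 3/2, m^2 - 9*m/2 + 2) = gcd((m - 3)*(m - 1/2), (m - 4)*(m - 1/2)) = m - 1/2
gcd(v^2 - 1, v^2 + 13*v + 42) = 1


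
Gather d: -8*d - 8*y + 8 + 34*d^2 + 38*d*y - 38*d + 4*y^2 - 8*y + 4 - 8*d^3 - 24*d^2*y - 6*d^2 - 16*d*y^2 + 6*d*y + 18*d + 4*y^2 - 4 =-8*d^3 + d^2*(28 - 24*y) + d*(-16*y^2 + 44*y - 28) + 8*y^2 - 16*y + 8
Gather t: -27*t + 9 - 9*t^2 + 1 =-9*t^2 - 27*t + 10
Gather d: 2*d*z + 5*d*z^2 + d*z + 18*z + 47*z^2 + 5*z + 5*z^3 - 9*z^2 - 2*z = d*(5*z^2 + 3*z) + 5*z^3 + 38*z^2 + 21*z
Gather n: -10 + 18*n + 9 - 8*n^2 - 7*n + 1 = -8*n^2 + 11*n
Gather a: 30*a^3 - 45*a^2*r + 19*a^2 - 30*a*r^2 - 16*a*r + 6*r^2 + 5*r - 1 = 30*a^3 + a^2*(19 - 45*r) + a*(-30*r^2 - 16*r) + 6*r^2 + 5*r - 1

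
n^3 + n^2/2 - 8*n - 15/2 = (n - 3)*(n + 1)*(n + 5/2)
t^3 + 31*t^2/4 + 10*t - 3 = (t - 1/4)*(t + 2)*(t + 6)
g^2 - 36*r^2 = (g - 6*r)*(g + 6*r)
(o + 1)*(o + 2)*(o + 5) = o^3 + 8*o^2 + 17*o + 10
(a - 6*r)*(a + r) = a^2 - 5*a*r - 6*r^2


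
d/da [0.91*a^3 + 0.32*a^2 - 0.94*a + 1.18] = 2.73*a^2 + 0.64*a - 0.94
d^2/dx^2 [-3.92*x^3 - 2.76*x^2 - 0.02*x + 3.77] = -23.52*x - 5.52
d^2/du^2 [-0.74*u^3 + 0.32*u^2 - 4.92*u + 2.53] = 0.64 - 4.44*u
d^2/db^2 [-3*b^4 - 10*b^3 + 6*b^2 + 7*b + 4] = -36*b^2 - 60*b + 12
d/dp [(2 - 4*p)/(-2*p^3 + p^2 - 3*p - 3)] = 2*(-8*p^3 + 8*p^2 - 2*p + 9)/(4*p^6 - 4*p^5 + 13*p^4 + 6*p^3 + 3*p^2 + 18*p + 9)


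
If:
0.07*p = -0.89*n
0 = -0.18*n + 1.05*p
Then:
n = 0.00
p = 0.00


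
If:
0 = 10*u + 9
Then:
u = -9/10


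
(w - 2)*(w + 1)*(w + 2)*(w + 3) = w^4 + 4*w^3 - w^2 - 16*w - 12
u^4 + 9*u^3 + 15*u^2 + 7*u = u*(u + 1)^2*(u + 7)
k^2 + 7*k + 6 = (k + 1)*(k + 6)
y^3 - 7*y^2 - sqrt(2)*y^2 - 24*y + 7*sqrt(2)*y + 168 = (y - 7)*(y - 4*sqrt(2))*(y + 3*sqrt(2))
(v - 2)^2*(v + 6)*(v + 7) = v^4 + 9*v^3 - 6*v^2 - 116*v + 168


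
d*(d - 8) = d^2 - 8*d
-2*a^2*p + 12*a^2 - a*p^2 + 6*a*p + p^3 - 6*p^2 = (-2*a + p)*(a + p)*(p - 6)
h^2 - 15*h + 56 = (h - 8)*(h - 7)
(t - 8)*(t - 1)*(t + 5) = t^3 - 4*t^2 - 37*t + 40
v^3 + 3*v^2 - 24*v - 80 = (v - 5)*(v + 4)^2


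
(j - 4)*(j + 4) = j^2 - 16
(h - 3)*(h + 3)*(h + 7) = h^3 + 7*h^2 - 9*h - 63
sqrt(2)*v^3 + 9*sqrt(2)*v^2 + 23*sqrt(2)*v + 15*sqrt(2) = (v + 3)*(v + 5)*(sqrt(2)*v + sqrt(2))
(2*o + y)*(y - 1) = 2*o*y - 2*o + y^2 - y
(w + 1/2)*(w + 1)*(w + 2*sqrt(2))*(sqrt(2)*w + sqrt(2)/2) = sqrt(2)*w^4 + 2*sqrt(2)*w^3 + 4*w^3 + 5*sqrt(2)*w^2/4 + 8*w^2 + sqrt(2)*w/4 + 5*w + 1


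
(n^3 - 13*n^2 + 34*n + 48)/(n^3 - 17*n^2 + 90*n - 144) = (n + 1)/(n - 3)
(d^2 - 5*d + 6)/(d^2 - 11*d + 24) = (d - 2)/(d - 8)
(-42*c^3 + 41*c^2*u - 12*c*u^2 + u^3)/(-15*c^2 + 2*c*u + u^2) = (14*c^2 - 9*c*u + u^2)/(5*c + u)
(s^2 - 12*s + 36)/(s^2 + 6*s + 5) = (s^2 - 12*s + 36)/(s^2 + 6*s + 5)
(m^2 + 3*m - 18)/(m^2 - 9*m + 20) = (m^2 + 3*m - 18)/(m^2 - 9*m + 20)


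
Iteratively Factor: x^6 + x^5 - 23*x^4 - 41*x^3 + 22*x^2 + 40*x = (x + 1)*(x^5 - 23*x^3 - 18*x^2 + 40*x) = x*(x + 1)*(x^4 - 23*x^2 - 18*x + 40) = x*(x - 5)*(x + 1)*(x^3 + 5*x^2 + 2*x - 8) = x*(x - 5)*(x + 1)*(x + 4)*(x^2 + x - 2) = x*(x - 5)*(x - 1)*(x + 1)*(x + 4)*(x + 2)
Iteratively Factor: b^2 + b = (b + 1)*(b)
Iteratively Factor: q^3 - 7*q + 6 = (q + 3)*(q^2 - 3*q + 2) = (q - 2)*(q + 3)*(q - 1)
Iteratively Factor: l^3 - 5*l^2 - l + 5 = (l + 1)*(l^2 - 6*l + 5) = (l - 5)*(l + 1)*(l - 1)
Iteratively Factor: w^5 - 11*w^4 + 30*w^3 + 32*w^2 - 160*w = (w - 4)*(w^4 - 7*w^3 + 2*w^2 + 40*w) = (w - 4)^2*(w^3 - 3*w^2 - 10*w) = (w - 5)*(w - 4)^2*(w^2 + 2*w) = w*(w - 5)*(w - 4)^2*(w + 2)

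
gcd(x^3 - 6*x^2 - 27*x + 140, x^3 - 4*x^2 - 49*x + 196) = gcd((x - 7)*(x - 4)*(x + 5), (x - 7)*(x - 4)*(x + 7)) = x^2 - 11*x + 28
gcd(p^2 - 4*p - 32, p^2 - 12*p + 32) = p - 8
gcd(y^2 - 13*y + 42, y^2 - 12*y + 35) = y - 7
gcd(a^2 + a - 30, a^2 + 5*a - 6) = a + 6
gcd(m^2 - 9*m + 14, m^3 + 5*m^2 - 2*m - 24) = m - 2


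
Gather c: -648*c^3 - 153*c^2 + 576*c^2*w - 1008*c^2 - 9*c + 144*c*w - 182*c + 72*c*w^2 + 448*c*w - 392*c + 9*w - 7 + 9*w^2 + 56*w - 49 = -648*c^3 + c^2*(576*w - 1161) + c*(72*w^2 + 592*w - 583) + 9*w^2 + 65*w - 56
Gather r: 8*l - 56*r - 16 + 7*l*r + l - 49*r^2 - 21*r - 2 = 9*l - 49*r^2 + r*(7*l - 77) - 18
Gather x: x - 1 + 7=x + 6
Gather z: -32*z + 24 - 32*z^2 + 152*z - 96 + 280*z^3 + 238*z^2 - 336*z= 280*z^3 + 206*z^2 - 216*z - 72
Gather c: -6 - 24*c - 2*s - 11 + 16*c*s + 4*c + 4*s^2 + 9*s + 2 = c*(16*s - 20) + 4*s^2 + 7*s - 15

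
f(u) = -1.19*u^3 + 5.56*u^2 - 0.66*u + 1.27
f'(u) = -3.57*u^2 + 11.12*u - 0.66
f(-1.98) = 33.61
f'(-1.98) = -36.67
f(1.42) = 8.14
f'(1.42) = 7.93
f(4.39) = 4.85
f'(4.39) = -20.64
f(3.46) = 16.26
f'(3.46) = -4.92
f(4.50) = 2.45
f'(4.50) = -22.91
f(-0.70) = 4.86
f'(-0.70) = -10.19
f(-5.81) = 426.17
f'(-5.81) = -185.78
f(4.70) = -2.56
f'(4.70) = -27.26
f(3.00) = 17.20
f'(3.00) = 0.57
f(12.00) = -1262.33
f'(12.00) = -381.30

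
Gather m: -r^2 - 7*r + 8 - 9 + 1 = -r^2 - 7*r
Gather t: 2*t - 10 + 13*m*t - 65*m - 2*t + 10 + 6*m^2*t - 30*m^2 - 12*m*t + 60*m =-30*m^2 - 5*m + t*(6*m^2 + m)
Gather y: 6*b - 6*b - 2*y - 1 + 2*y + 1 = 0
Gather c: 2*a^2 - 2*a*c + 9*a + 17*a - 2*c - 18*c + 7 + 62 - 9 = 2*a^2 + 26*a + c*(-2*a - 20) + 60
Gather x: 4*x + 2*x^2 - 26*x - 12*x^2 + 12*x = -10*x^2 - 10*x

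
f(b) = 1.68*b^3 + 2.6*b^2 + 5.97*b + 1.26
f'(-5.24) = 117.11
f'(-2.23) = 19.44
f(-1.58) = -8.31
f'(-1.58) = 10.34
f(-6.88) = -463.85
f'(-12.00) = 669.33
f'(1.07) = 17.30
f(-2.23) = -17.75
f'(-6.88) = 208.76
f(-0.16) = 0.36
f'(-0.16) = 5.27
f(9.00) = 1490.31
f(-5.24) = -200.35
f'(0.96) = 15.61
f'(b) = 5.04*b^2 + 5.2*b + 5.97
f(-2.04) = -14.36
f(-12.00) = -2599.02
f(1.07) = 12.68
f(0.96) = 10.87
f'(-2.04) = 16.34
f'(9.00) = 461.01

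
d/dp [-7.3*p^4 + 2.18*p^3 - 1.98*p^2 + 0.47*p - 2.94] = -29.2*p^3 + 6.54*p^2 - 3.96*p + 0.47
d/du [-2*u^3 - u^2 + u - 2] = -6*u^2 - 2*u + 1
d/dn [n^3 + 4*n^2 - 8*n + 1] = 3*n^2 + 8*n - 8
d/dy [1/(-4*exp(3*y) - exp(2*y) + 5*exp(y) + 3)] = (12*exp(2*y) + 2*exp(y) - 5)*exp(y)/(4*exp(3*y) + exp(2*y) - 5*exp(y) - 3)^2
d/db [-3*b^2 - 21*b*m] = -6*b - 21*m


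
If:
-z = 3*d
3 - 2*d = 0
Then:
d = 3/2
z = -9/2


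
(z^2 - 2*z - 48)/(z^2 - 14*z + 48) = (z + 6)/(z - 6)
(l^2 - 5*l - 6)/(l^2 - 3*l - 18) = (l + 1)/(l + 3)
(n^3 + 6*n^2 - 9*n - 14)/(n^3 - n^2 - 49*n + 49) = (n^2 - n - 2)/(n^2 - 8*n + 7)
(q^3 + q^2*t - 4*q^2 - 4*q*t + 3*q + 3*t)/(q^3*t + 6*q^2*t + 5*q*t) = (q^3 + q^2*t - 4*q^2 - 4*q*t + 3*q + 3*t)/(q*t*(q^2 + 6*q + 5))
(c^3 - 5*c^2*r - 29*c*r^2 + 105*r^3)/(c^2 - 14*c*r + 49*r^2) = (-c^2 - 2*c*r + 15*r^2)/(-c + 7*r)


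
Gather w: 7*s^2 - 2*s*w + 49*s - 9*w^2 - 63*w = 7*s^2 + 49*s - 9*w^2 + w*(-2*s - 63)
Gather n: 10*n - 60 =10*n - 60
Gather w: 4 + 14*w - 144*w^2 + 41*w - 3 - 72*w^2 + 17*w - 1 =-216*w^2 + 72*w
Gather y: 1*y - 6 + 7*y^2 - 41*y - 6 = 7*y^2 - 40*y - 12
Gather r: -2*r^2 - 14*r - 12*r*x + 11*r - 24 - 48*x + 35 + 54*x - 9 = -2*r^2 + r*(-12*x - 3) + 6*x + 2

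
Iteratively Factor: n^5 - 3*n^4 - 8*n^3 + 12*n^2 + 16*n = (n + 1)*(n^4 - 4*n^3 - 4*n^2 + 16*n) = (n + 1)*(n + 2)*(n^3 - 6*n^2 + 8*n) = n*(n + 1)*(n + 2)*(n^2 - 6*n + 8) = n*(n - 4)*(n + 1)*(n + 2)*(n - 2)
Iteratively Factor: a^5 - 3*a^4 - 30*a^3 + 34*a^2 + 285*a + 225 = (a + 1)*(a^4 - 4*a^3 - 26*a^2 + 60*a + 225) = (a + 1)*(a + 3)*(a^3 - 7*a^2 - 5*a + 75) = (a - 5)*(a + 1)*(a + 3)*(a^2 - 2*a - 15) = (a - 5)^2*(a + 1)*(a + 3)*(a + 3)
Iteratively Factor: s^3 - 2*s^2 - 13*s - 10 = (s + 2)*(s^2 - 4*s - 5) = (s - 5)*(s + 2)*(s + 1)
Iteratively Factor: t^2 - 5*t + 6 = (t - 3)*(t - 2)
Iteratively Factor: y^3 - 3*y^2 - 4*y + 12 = (y - 2)*(y^2 - y - 6) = (y - 2)*(y + 2)*(y - 3)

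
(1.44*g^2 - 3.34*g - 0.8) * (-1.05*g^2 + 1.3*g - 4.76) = -1.512*g^4 + 5.379*g^3 - 10.3564*g^2 + 14.8584*g + 3.808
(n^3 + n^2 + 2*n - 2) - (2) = n^3 + n^2 + 2*n - 4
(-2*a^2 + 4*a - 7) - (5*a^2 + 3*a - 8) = -7*a^2 + a + 1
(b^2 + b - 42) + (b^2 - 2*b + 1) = 2*b^2 - b - 41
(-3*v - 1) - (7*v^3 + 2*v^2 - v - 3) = -7*v^3 - 2*v^2 - 2*v + 2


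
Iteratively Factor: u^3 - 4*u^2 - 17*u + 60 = (u - 5)*(u^2 + u - 12) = (u - 5)*(u - 3)*(u + 4)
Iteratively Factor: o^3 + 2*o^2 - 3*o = (o - 1)*(o^2 + 3*o) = o*(o - 1)*(o + 3)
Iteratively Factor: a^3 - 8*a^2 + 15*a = (a - 5)*(a^2 - 3*a) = a*(a - 5)*(a - 3)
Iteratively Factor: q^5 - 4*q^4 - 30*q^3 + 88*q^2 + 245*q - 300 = (q + 3)*(q^4 - 7*q^3 - 9*q^2 + 115*q - 100) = (q - 5)*(q + 3)*(q^3 - 2*q^2 - 19*q + 20) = (q - 5)*(q + 3)*(q + 4)*(q^2 - 6*q + 5) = (q - 5)*(q - 1)*(q + 3)*(q + 4)*(q - 5)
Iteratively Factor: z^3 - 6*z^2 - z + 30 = (z + 2)*(z^2 - 8*z + 15) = (z - 3)*(z + 2)*(z - 5)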